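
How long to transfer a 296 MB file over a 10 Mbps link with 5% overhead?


Effective throughput = 10 * (1 - 5/100) = 9.5 Mbps
File size in Mb = 296 * 8 = 2368 Mb
Time = 2368 / 9.5
Time = 249.2632 seconds


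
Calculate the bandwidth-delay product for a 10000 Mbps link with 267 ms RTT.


BDP = bandwidth * RTT
= 10000 Mbps * 267 ms
= 10000 * 1e6 * 267 / 1000 bits
= 2670000000 bits
= 333750000 bytes
= 325927.7344 KB
BDP = 2670000000 bits (333750000 bytes)


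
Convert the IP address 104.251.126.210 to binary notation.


104 = 01101000
251 = 11111011
126 = 01111110
210 = 11010010
Binary: 01101000.11111011.01111110.11010010


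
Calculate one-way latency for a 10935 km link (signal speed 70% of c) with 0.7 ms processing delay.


Speed = 0.7 * 3e5 km/s = 210000 km/s
Propagation delay = 10935 / 210000 = 0.0521 s = 52.0714 ms
Processing delay = 0.7 ms
Total one-way latency = 52.7714 ms


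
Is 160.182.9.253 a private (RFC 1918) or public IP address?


RFC 1918 private ranges:
  10.0.0.0/8 (10.0.0.0 - 10.255.255.255)
  172.16.0.0/12 (172.16.0.0 - 172.31.255.255)
  192.168.0.0/16 (192.168.0.0 - 192.168.255.255)
Public (not in any RFC 1918 range)


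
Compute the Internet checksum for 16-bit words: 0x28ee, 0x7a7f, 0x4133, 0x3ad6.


Sum all words (with carry folding):
+ 0x28ee = 0x28ee
+ 0x7a7f = 0xa36d
+ 0x4133 = 0xe4a0
+ 0x3ad6 = 0x1f77
One's complement: ~0x1f77
Checksum = 0xe088


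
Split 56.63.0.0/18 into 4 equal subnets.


New prefix = 18 + 2 = 20
Each subnet has 4096 addresses
  56.63.0.0/20
  56.63.16.0/20
  56.63.32.0/20
  56.63.48.0/20
Subnets: 56.63.0.0/20, 56.63.16.0/20, 56.63.32.0/20, 56.63.48.0/20


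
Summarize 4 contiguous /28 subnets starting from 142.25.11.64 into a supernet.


Original prefix: /28
Number of subnets: 4 = 2^2
New prefix = 28 - 2 = 26
Supernet: 142.25.11.64/26


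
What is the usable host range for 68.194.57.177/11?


Network: 68.192.0.0
Broadcast: 68.223.255.255
First usable = network + 1
Last usable = broadcast - 1
Range: 68.192.0.1 to 68.223.255.254


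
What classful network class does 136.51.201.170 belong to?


First octet: 136
Binary: 10001000
10xxxxxx -> Class B (128-191)
Class B, default mask 255.255.0.0 (/16)


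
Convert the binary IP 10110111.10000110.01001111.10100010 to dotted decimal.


10110111 = 183
10000110 = 134
01001111 = 79
10100010 = 162
IP: 183.134.79.162


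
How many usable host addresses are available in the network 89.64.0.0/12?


Host bits = 32 - 12 = 20
Total addresses = 2^20 = 1048576
Usable = total - 2 (network and broadcast)
Usable hosts: 1048574


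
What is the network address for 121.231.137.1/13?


IP:   01111001.11100111.10001001.00000001
Mask: 11111111.11111000.00000000.00000000
AND operation:
Net:  01111001.11100000.00000000.00000000
Network: 121.224.0.0/13


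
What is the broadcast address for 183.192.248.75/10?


Network: 183.192.0.0/10
Host bits = 22
Set all host bits to 1:
Broadcast: 183.255.255.255


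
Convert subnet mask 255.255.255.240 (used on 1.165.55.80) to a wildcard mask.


Subnet mask: 255.255.255.240
Wildcard = 255.255.255.255 - subnet mask
255 - 255 = 0
255 - 255 = 0
255 - 255 = 0
255 - 240 = 15
Wildcard: 0.0.0.15


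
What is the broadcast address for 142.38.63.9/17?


Network: 142.38.0.0/17
Host bits = 15
Set all host bits to 1:
Broadcast: 142.38.127.255


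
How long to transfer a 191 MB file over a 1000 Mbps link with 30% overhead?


Effective throughput = 1000 * (1 - 30/100) = 700 Mbps
File size in Mb = 191 * 8 = 1528 Mb
Time = 1528 / 700
Time = 2.1829 seconds


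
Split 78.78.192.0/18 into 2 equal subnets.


New prefix = 18 + 1 = 19
Each subnet has 8192 addresses
  78.78.192.0/19
  78.78.224.0/19
Subnets: 78.78.192.0/19, 78.78.224.0/19


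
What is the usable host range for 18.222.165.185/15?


Network: 18.222.0.0
Broadcast: 18.223.255.255
First usable = network + 1
Last usable = broadcast - 1
Range: 18.222.0.1 to 18.223.255.254


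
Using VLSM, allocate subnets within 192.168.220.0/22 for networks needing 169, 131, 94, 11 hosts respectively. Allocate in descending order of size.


169 hosts -> /24 (254 usable): 192.168.220.0/24
131 hosts -> /24 (254 usable): 192.168.221.0/24
94 hosts -> /25 (126 usable): 192.168.222.0/25
11 hosts -> /28 (14 usable): 192.168.222.128/28
Allocation: 192.168.220.0/24 (169 hosts, 254 usable); 192.168.221.0/24 (131 hosts, 254 usable); 192.168.222.0/25 (94 hosts, 126 usable); 192.168.222.128/28 (11 hosts, 14 usable)


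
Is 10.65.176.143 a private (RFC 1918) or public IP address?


RFC 1918 private ranges:
  10.0.0.0/8 (10.0.0.0 - 10.255.255.255)
  172.16.0.0/12 (172.16.0.0 - 172.31.255.255)
  192.168.0.0/16 (192.168.0.0 - 192.168.255.255)
Private (in 10.0.0.0/8)


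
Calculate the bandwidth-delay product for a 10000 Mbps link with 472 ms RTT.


BDP = bandwidth * RTT
= 10000 Mbps * 472 ms
= 10000 * 1e6 * 472 / 1000 bits
= 4720000000 bits
= 590000000 bytes
= 576171.875 KB
BDP = 4720000000 bits (590000000 bytes)


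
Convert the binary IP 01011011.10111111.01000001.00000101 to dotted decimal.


01011011 = 91
10111111 = 191
01000001 = 65
00000101 = 5
IP: 91.191.65.5


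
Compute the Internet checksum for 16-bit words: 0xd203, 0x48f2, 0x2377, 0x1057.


Sum all words (with carry folding):
+ 0xd203 = 0xd203
+ 0x48f2 = 0x1af6
+ 0x2377 = 0x3e6d
+ 0x1057 = 0x4ec4
One's complement: ~0x4ec4
Checksum = 0xb13b


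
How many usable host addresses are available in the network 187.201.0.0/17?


Host bits = 32 - 17 = 15
Total addresses = 2^15 = 32768
Usable = total - 2 (network and broadcast)
Usable hosts: 32766


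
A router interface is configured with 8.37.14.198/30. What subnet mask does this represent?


/30 means 30 network bits, 2 host bits
Binary: 11111111111111111111111111111100
Mask: 255.255.255.252


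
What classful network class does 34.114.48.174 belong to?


First octet: 34
Binary: 00100010
0xxxxxxx -> Class A (1-126)
Class A, default mask 255.0.0.0 (/8)


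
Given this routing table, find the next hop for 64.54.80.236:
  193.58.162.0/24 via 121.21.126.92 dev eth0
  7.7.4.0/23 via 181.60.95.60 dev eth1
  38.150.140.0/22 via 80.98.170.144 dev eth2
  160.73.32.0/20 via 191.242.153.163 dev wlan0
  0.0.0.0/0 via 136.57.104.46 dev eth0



Longest prefix match for 64.54.80.236:
  /24 193.58.162.0: no
  /23 7.7.4.0: no
  /22 38.150.140.0: no
  /20 160.73.32.0: no
  /0 0.0.0.0: MATCH
Selected: next-hop 136.57.104.46 via eth0 (matched /0)


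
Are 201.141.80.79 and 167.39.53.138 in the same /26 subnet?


Mask: 255.255.255.192
201.141.80.79 AND mask = 201.141.80.64
167.39.53.138 AND mask = 167.39.53.128
No, different subnets (201.141.80.64 vs 167.39.53.128)


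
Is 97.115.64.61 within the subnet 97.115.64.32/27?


Subnet network: 97.115.64.32
Test IP AND mask: 97.115.64.32
Yes, 97.115.64.61 is in 97.115.64.32/27


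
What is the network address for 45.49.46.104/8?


IP:   00101101.00110001.00101110.01101000
Mask: 11111111.00000000.00000000.00000000
AND operation:
Net:  00101101.00000000.00000000.00000000
Network: 45.0.0.0/8


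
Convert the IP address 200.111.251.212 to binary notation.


200 = 11001000
111 = 01101111
251 = 11111011
212 = 11010100
Binary: 11001000.01101111.11111011.11010100


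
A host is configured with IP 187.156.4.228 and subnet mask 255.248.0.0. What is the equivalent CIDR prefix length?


Binary: 11111111.11111000.00000000.00000000
Count leading 1s
Prefix: /13


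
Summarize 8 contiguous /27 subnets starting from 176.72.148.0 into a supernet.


Original prefix: /27
Number of subnets: 8 = 2^3
New prefix = 27 - 3 = 24
Supernet: 176.72.148.0/24


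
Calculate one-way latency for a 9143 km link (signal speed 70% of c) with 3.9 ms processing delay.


Speed = 0.7 * 3e5 km/s = 210000 km/s
Propagation delay = 9143 / 210000 = 0.0435 s = 43.5381 ms
Processing delay = 3.9 ms
Total one-way latency = 47.4381 ms


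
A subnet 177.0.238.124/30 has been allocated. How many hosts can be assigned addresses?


Host bits = 32 - 30 = 2
Total addresses = 2^2 = 4
Usable = total - 2 (network and broadcast)
Usable hosts: 2


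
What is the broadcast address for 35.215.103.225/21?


Network: 35.215.96.0/21
Host bits = 11
Set all host bits to 1:
Broadcast: 35.215.103.255


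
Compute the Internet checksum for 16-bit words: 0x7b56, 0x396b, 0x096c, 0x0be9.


Sum all words (with carry folding):
+ 0x7b56 = 0x7b56
+ 0x396b = 0xb4c1
+ 0x096c = 0xbe2d
+ 0x0be9 = 0xca16
One's complement: ~0xca16
Checksum = 0x35e9


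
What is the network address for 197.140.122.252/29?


IP:   11000101.10001100.01111010.11111100
Mask: 11111111.11111111.11111111.11111000
AND operation:
Net:  11000101.10001100.01111010.11111000
Network: 197.140.122.248/29


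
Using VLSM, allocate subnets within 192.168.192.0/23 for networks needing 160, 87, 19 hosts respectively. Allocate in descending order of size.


160 hosts -> /24 (254 usable): 192.168.192.0/24
87 hosts -> /25 (126 usable): 192.168.193.0/25
19 hosts -> /27 (30 usable): 192.168.193.128/27
Allocation: 192.168.192.0/24 (160 hosts, 254 usable); 192.168.193.0/25 (87 hosts, 126 usable); 192.168.193.128/27 (19 hosts, 30 usable)


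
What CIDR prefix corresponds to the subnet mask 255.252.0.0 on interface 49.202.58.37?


Binary: 11111111.11111100.00000000.00000000
Count leading 1s
Prefix: /14


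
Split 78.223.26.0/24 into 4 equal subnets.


New prefix = 24 + 2 = 26
Each subnet has 64 addresses
  78.223.26.0/26
  78.223.26.64/26
  78.223.26.128/26
  78.223.26.192/26
Subnets: 78.223.26.0/26, 78.223.26.64/26, 78.223.26.128/26, 78.223.26.192/26


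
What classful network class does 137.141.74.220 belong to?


First octet: 137
Binary: 10001001
10xxxxxx -> Class B (128-191)
Class B, default mask 255.255.0.0 (/16)


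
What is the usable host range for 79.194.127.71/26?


Network: 79.194.127.64
Broadcast: 79.194.127.127
First usable = network + 1
Last usable = broadcast - 1
Range: 79.194.127.65 to 79.194.127.126


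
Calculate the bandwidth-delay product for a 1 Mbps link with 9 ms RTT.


BDP = bandwidth * RTT
= 1 Mbps * 9 ms
= 1 * 1e6 * 9 / 1000 bits
= 9000 bits
= 1125 bytes
= 1.0986 KB
BDP = 9000 bits (1125 bytes)


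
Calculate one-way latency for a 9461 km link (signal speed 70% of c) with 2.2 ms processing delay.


Speed = 0.7 * 3e5 km/s = 210000 km/s
Propagation delay = 9461 / 210000 = 0.0451 s = 45.0524 ms
Processing delay = 2.2 ms
Total one-way latency = 47.2524 ms


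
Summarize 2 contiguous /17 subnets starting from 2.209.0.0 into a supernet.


Original prefix: /17
Number of subnets: 2 = 2^1
New prefix = 17 - 1 = 16
Supernet: 2.209.0.0/16


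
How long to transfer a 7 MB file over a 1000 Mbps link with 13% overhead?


Effective throughput = 1000 * (1 - 13/100) = 870 Mbps
File size in Mb = 7 * 8 = 56 Mb
Time = 56 / 870
Time = 0.0644 seconds


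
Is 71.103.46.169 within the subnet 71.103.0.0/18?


Subnet network: 71.103.0.0
Test IP AND mask: 71.103.0.0
Yes, 71.103.46.169 is in 71.103.0.0/18


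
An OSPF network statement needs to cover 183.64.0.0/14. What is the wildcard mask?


Subnet mask: 255.252.0.0
Wildcard = 255.255.255.255 - subnet mask
255 - 255 = 0
255 - 252 = 3
255 - 0 = 255
255 - 0 = 255
Wildcard: 0.3.255.255


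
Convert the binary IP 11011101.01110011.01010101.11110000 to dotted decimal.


11011101 = 221
01110011 = 115
01010101 = 85
11110000 = 240
IP: 221.115.85.240


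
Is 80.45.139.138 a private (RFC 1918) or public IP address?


RFC 1918 private ranges:
  10.0.0.0/8 (10.0.0.0 - 10.255.255.255)
  172.16.0.0/12 (172.16.0.0 - 172.31.255.255)
  192.168.0.0/16 (192.168.0.0 - 192.168.255.255)
Public (not in any RFC 1918 range)


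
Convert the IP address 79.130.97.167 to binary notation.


79 = 01001111
130 = 10000010
97 = 01100001
167 = 10100111
Binary: 01001111.10000010.01100001.10100111


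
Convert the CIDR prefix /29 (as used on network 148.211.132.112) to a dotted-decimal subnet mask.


/29 means 29 network bits, 3 host bits
Binary: 11111111111111111111111111111000
Mask: 255.255.255.248


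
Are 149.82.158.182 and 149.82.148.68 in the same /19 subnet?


Mask: 255.255.224.0
149.82.158.182 AND mask = 149.82.128.0
149.82.148.68 AND mask = 149.82.128.0
Yes, same subnet (149.82.128.0)


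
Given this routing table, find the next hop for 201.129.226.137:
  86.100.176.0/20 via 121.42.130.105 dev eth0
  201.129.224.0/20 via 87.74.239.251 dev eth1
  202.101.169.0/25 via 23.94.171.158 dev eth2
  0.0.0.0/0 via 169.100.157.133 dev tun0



Longest prefix match for 201.129.226.137:
  /20 86.100.176.0: no
  /20 201.129.224.0: MATCH
  /25 202.101.169.0: no
  /0 0.0.0.0: MATCH
Selected: next-hop 87.74.239.251 via eth1 (matched /20)


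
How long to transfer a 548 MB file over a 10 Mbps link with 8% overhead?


Effective throughput = 10 * (1 - 8/100) = 9.2 Mbps
File size in Mb = 548 * 8 = 4384 Mb
Time = 4384 / 9.2
Time = 476.5217 seconds


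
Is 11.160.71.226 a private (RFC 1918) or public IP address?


RFC 1918 private ranges:
  10.0.0.0/8 (10.0.0.0 - 10.255.255.255)
  172.16.0.0/12 (172.16.0.0 - 172.31.255.255)
  192.168.0.0/16 (192.168.0.0 - 192.168.255.255)
Public (not in any RFC 1918 range)


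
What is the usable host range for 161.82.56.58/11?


Network: 161.64.0.0
Broadcast: 161.95.255.255
First usable = network + 1
Last usable = broadcast - 1
Range: 161.64.0.1 to 161.95.255.254


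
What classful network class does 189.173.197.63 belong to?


First octet: 189
Binary: 10111101
10xxxxxx -> Class B (128-191)
Class B, default mask 255.255.0.0 (/16)


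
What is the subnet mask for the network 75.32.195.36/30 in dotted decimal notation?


/30 means 30 network bits, 2 host bits
Binary: 11111111111111111111111111111100
Mask: 255.255.255.252


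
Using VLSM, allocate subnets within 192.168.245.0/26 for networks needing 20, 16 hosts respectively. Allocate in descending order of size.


20 hosts -> /27 (30 usable): 192.168.245.0/27
16 hosts -> /27 (30 usable): 192.168.245.32/27
Allocation: 192.168.245.0/27 (20 hosts, 30 usable); 192.168.245.32/27 (16 hosts, 30 usable)


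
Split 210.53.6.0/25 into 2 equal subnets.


New prefix = 25 + 1 = 26
Each subnet has 64 addresses
  210.53.6.0/26
  210.53.6.64/26
Subnets: 210.53.6.0/26, 210.53.6.64/26


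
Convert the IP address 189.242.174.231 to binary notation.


189 = 10111101
242 = 11110010
174 = 10101110
231 = 11100111
Binary: 10111101.11110010.10101110.11100111


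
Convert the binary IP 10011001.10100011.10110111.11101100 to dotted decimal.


10011001 = 153
10100011 = 163
10110111 = 183
11101100 = 236
IP: 153.163.183.236


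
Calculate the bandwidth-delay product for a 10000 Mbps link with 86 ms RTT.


BDP = bandwidth * RTT
= 10000 Mbps * 86 ms
= 10000 * 1e6 * 86 / 1000 bits
= 860000000 bits
= 107500000 bytes
= 104980.4688 KB
BDP = 860000000 bits (107500000 bytes)


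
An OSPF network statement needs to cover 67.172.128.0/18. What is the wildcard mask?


Subnet mask: 255.255.192.0
Wildcard = 255.255.255.255 - subnet mask
255 - 255 = 0
255 - 255 = 0
255 - 192 = 63
255 - 0 = 255
Wildcard: 0.0.63.255


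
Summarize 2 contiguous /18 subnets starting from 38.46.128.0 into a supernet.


Original prefix: /18
Number of subnets: 2 = 2^1
New prefix = 18 - 1 = 17
Supernet: 38.46.128.0/17


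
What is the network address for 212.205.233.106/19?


IP:   11010100.11001101.11101001.01101010
Mask: 11111111.11111111.11100000.00000000
AND operation:
Net:  11010100.11001101.11100000.00000000
Network: 212.205.224.0/19


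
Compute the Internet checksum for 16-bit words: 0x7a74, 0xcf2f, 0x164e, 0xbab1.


Sum all words (with carry folding):
+ 0x7a74 = 0x7a74
+ 0xcf2f = 0x49a4
+ 0x164e = 0x5ff2
+ 0xbab1 = 0x1aa4
One's complement: ~0x1aa4
Checksum = 0xe55b


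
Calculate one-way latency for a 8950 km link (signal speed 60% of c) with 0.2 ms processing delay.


Speed = 0.6 * 3e5 km/s = 180000 km/s
Propagation delay = 8950 / 180000 = 0.0497 s = 49.7222 ms
Processing delay = 0.2 ms
Total one-way latency = 49.9222 ms


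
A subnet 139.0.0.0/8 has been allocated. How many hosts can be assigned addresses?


Host bits = 32 - 8 = 24
Total addresses = 2^24 = 16777216
Usable = total - 2 (network and broadcast)
Usable hosts: 16777214


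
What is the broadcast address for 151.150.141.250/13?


Network: 151.144.0.0/13
Host bits = 19
Set all host bits to 1:
Broadcast: 151.151.255.255


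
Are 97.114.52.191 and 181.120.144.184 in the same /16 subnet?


Mask: 255.255.0.0
97.114.52.191 AND mask = 97.114.0.0
181.120.144.184 AND mask = 181.120.0.0
No, different subnets (97.114.0.0 vs 181.120.0.0)


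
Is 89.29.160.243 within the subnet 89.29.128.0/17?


Subnet network: 89.29.128.0
Test IP AND mask: 89.29.128.0
Yes, 89.29.160.243 is in 89.29.128.0/17


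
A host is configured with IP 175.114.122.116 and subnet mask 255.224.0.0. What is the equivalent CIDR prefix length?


Binary: 11111111.11100000.00000000.00000000
Count leading 1s
Prefix: /11


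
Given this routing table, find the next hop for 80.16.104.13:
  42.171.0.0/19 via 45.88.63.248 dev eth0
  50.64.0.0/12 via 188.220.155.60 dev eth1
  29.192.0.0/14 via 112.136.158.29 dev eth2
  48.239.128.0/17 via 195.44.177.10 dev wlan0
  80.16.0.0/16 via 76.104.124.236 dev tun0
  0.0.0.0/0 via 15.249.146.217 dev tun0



Longest prefix match for 80.16.104.13:
  /19 42.171.0.0: no
  /12 50.64.0.0: no
  /14 29.192.0.0: no
  /17 48.239.128.0: no
  /16 80.16.0.0: MATCH
  /0 0.0.0.0: MATCH
Selected: next-hop 76.104.124.236 via tun0 (matched /16)


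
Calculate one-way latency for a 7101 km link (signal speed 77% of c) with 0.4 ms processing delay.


Speed = 0.77 * 3e5 km/s = 231000 km/s
Propagation delay = 7101 / 231000 = 0.0307 s = 30.7403 ms
Processing delay = 0.4 ms
Total one-way latency = 31.1403 ms


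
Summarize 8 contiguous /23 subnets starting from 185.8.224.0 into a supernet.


Original prefix: /23
Number of subnets: 8 = 2^3
New prefix = 23 - 3 = 20
Supernet: 185.8.224.0/20


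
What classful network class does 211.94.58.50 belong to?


First octet: 211
Binary: 11010011
110xxxxx -> Class C (192-223)
Class C, default mask 255.255.255.0 (/24)


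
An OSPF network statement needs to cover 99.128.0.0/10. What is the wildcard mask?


Subnet mask: 255.192.0.0
Wildcard = 255.255.255.255 - subnet mask
255 - 255 = 0
255 - 192 = 63
255 - 0 = 255
255 - 0 = 255
Wildcard: 0.63.255.255


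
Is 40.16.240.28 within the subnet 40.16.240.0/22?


Subnet network: 40.16.240.0
Test IP AND mask: 40.16.240.0
Yes, 40.16.240.28 is in 40.16.240.0/22


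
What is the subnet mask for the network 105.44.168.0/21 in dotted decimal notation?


/21 means 21 network bits, 11 host bits
Binary: 11111111111111111111100000000000
Mask: 255.255.248.0


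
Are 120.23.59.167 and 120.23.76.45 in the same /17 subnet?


Mask: 255.255.128.0
120.23.59.167 AND mask = 120.23.0.0
120.23.76.45 AND mask = 120.23.0.0
Yes, same subnet (120.23.0.0)


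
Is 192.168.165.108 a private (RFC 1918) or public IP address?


RFC 1918 private ranges:
  10.0.0.0/8 (10.0.0.0 - 10.255.255.255)
  172.16.0.0/12 (172.16.0.0 - 172.31.255.255)
  192.168.0.0/16 (192.168.0.0 - 192.168.255.255)
Private (in 192.168.0.0/16)


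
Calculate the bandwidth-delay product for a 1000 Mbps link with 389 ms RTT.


BDP = bandwidth * RTT
= 1000 Mbps * 389 ms
= 1000 * 1e6 * 389 / 1000 bits
= 389000000 bits
= 48625000 bytes
= 47485.3516 KB
BDP = 389000000 bits (48625000 bytes)


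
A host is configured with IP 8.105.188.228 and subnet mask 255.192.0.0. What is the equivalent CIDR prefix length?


Binary: 11111111.11000000.00000000.00000000
Count leading 1s
Prefix: /10


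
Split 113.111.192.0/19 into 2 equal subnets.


New prefix = 19 + 1 = 20
Each subnet has 4096 addresses
  113.111.192.0/20
  113.111.208.0/20
Subnets: 113.111.192.0/20, 113.111.208.0/20


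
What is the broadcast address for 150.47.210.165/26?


Network: 150.47.210.128/26
Host bits = 6
Set all host bits to 1:
Broadcast: 150.47.210.191


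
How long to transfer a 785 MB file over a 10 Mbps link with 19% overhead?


Effective throughput = 10 * (1 - 19/100) = 8.1 Mbps
File size in Mb = 785 * 8 = 6280 Mb
Time = 6280 / 8.1
Time = 775.3086 seconds


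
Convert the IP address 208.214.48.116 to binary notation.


208 = 11010000
214 = 11010110
48 = 00110000
116 = 01110100
Binary: 11010000.11010110.00110000.01110100


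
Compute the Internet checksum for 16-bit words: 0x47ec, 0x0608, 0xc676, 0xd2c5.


Sum all words (with carry folding):
+ 0x47ec = 0x47ec
+ 0x0608 = 0x4df4
+ 0xc676 = 0x146b
+ 0xd2c5 = 0xe730
One's complement: ~0xe730
Checksum = 0x18cf


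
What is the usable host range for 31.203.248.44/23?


Network: 31.203.248.0
Broadcast: 31.203.249.255
First usable = network + 1
Last usable = broadcast - 1
Range: 31.203.248.1 to 31.203.249.254


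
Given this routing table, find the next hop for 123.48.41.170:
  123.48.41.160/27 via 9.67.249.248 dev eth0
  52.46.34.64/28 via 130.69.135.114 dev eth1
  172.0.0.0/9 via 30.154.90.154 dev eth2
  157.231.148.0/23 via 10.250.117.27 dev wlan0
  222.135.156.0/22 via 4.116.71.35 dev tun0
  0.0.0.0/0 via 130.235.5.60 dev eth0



Longest prefix match for 123.48.41.170:
  /27 123.48.41.160: MATCH
  /28 52.46.34.64: no
  /9 172.0.0.0: no
  /23 157.231.148.0: no
  /22 222.135.156.0: no
  /0 0.0.0.0: MATCH
Selected: next-hop 9.67.249.248 via eth0 (matched /27)


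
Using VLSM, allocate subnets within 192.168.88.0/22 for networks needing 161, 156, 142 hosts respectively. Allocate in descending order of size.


161 hosts -> /24 (254 usable): 192.168.88.0/24
156 hosts -> /24 (254 usable): 192.168.89.0/24
142 hosts -> /24 (254 usable): 192.168.90.0/24
Allocation: 192.168.88.0/24 (161 hosts, 254 usable); 192.168.89.0/24 (156 hosts, 254 usable); 192.168.90.0/24 (142 hosts, 254 usable)


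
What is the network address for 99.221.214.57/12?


IP:   01100011.11011101.11010110.00111001
Mask: 11111111.11110000.00000000.00000000
AND operation:
Net:  01100011.11010000.00000000.00000000
Network: 99.208.0.0/12


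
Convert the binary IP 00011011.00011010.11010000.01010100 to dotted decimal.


00011011 = 27
00011010 = 26
11010000 = 208
01010100 = 84
IP: 27.26.208.84


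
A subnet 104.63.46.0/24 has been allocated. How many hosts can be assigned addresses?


Host bits = 32 - 24 = 8
Total addresses = 2^8 = 256
Usable = total - 2 (network and broadcast)
Usable hosts: 254


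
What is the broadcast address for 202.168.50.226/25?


Network: 202.168.50.128/25
Host bits = 7
Set all host bits to 1:
Broadcast: 202.168.50.255


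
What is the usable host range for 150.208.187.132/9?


Network: 150.128.0.0
Broadcast: 150.255.255.255
First usable = network + 1
Last usable = broadcast - 1
Range: 150.128.0.1 to 150.255.255.254


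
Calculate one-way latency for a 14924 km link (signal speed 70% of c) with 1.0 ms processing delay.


Speed = 0.7 * 3e5 km/s = 210000 km/s
Propagation delay = 14924 / 210000 = 0.0711 s = 71.0667 ms
Processing delay = 1.0 ms
Total one-way latency = 72.0667 ms


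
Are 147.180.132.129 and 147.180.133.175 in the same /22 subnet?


Mask: 255.255.252.0
147.180.132.129 AND mask = 147.180.132.0
147.180.133.175 AND mask = 147.180.132.0
Yes, same subnet (147.180.132.0)


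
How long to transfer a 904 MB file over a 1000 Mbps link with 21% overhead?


Effective throughput = 1000 * (1 - 21/100) = 790 Mbps
File size in Mb = 904 * 8 = 7232 Mb
Time = 7232 / 790
Time = 9.1544 seconds


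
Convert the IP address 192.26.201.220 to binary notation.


192 = 11000000
26 = 00011010
201 = 11001001
220 = 11011100
Binary: 11000000.00011010.11001001.11011100


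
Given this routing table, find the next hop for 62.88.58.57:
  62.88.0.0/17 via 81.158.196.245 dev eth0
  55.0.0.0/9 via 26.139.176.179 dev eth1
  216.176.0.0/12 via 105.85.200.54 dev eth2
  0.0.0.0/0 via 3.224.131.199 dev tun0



Longest prefix match for 62.88.58.57:
  /17 62.88.0.0: MATCH
  /9 55.0.0.0: no
  /12 216.176.0.0: no
  /0 0.0.0.0: MATCH
Selected: next-hop 81.158.196.245 via eth0 (matched /17)


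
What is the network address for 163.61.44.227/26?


IP:   10100011.00111101.00101100.11100011
Mask: 11111111.11111111.11111111.11000000
AND operation:
Net:  10100011.00111101.00101100.11000000
Network: 163.61.44.192/26


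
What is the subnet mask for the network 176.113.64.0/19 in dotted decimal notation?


/19 means 19 network bits, 13 host bits
Binary: 11111111111111111110000000000000
Mask: 255.255.224.0


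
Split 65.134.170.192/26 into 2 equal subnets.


New prefix = 26 + 1 = 27
Each subnet has 32 addresses
  65.134.170.192/27
  65.134.170.224/27
Subnets: 65.134.170.192/27, 65.134.170.224/27


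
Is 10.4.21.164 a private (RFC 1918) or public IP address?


RFC 1918 private ranges:
  10.0.0.0/8 (10.0.0.0 - 10.255.255.255)
  172.16.0.0/12 (172.16.0.0 - 172.31.255.255)
  192.168.0.0/16 (192.168.0.0 - 192.168.255.255)
Private (in 10.0.0.0/8)


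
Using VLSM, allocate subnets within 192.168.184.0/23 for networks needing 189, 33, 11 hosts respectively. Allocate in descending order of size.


189 hosts -> /24 (254 usable): 192.168.184.0/24
33 hosts -> /26 (62 usable): 192.168.185.0/26
11 hosts -> /28 (14 usable): 192.168.185.64/28
Allocation: 192.168.184.0/24 (189 hosts, 254 usable); 192.168.185.0/26 (33 hosts, 62 usable); 192.168.185.64/28 (11 hosts, 14 usable)


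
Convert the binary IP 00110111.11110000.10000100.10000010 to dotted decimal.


00110111 = 55
11110000 = 240
10000100 = 132
10000010 = 130
IP: 55.240.132.130


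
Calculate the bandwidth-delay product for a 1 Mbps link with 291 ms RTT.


BDP = bandwidth * RTT
= 1 Mbps * 291 ms
= 1 * 1e6 * 291 / 1000 bits
= 291000 bits
= 36375 bytes
= 35.5225 KB
BDP = 291000 bits (36375 bytes)


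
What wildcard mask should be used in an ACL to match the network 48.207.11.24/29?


Subnet mask: 255.255.255.248
Wildcard = 255.255.255.255 - subnet mask
255 - 255 = 0
255 - 255 = 0
255 - 255 = 0
255 - 248 = 7
Wildcard: 0.0.0.7


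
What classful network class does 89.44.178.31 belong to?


First octet: 89
Binary: 01011001
0xxxxxxx -> Class A (1-126)
Class A, default mask 255.0.0.0 (/8)


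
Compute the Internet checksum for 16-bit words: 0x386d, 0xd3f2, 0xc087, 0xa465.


Sum all words (with carry folding):
+ 0x386d = 0x386d
+ 0xd3f2 = 0x0c60
+ 0xc087 = 0xcce7
+ 0xa465 = 0x714d
One's complement: ~0x714d
Checksum = 0x8eb2


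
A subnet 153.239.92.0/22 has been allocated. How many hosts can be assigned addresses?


Host bits = 32 - 22 = 10
Total addresses = 2^10 = 1024
Usable = total - 2 (network and broadcast)
Usable hosts: 1022


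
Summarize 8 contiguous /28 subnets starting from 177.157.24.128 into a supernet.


Original prefix: /28
Number of subnets: 8 = 2^3
New prefix = 28 - 3 = 25
Supernet: 177.157.24.128/25


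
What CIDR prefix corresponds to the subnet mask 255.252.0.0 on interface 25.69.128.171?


Binary: 11111111.11111100.00000000.00000000
Count leading 1s
Prefix: /14


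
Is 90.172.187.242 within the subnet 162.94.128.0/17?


Subnet network: 162.94.128.0
Test IP AND mask: 90.172.128.0
No, 90.172.187.242 is not in 162.94.128.0/17


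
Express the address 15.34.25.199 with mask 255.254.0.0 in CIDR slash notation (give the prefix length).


Binary: 11111111.11111110.00000000.00000000
Count leading 1s
Prefix: /15


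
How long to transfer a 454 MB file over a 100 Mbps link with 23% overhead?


Effective throughput = 100 * (1 - 23/100) = 77 Mbps
File size in Mb = 454 * 8 = 3632 Mb
Time = 3632 / 77
Time = 47.1688 seconds


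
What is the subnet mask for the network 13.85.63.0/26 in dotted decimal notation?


/26 means 26 network bits, 6 host bits
Binary: 11111111111111111111111111000000
Mask: 255.255.255.192


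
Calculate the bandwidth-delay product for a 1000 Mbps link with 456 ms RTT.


BDP = bandwidth * RTT
= 1000 Mbps * 456 ms
= 1000 * 1e6 * 456 / 1000 bits
= 456000000 bits
= 57000000 bytes
= 55664.0625 KB
BDP = 456000000 bits (57000000 bytes)


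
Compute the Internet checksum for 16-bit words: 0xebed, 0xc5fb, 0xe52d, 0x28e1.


Sum all words (with carry folding):
+ 0xebed = 0xebed
+ 0xc5fb = 0xb1e9
+ 0xe52d = 0x9717
+ 0x28e1 = 0xbff8
One's complement: ~0xbff8
Checksum = 0x4007


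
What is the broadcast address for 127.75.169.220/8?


Network: 127.0.0.0/8
Host bits = 24
Set all host bits to 1:
Broadcast: 127.255.255.255


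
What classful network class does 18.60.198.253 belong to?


First octet: 18
Binary: 00010010
0xxxxxxx -> Class A (1-126)
Class A, default mask 255.0.0.0 (/8)


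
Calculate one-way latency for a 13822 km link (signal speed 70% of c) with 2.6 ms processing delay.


Speed = 0.7 * 3e5 km/s = 210000 km/s
Propagation delay = 13822 / 210000 = 0.0658 s = 65.819 ms
Processing delay = 2.6 ms
Total one-way latency = 68.419 ms


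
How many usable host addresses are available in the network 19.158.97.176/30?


Host bits = 32 - 30 = 2
Total addresses = 2^2 = 4
Usable = total - 2 (network and broadcast)
Usable hosts: 2


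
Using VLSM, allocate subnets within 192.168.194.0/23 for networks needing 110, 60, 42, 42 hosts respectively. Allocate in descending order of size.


110 hosts -> /25 (126 usable): 192.168.194.0/25
60 hosts -> /26 (62 usable): 192.168.194.128/26
42 hosts -> /26 (62 usable): 192.168.194.192/26
42 hosts -> /26 (62 usable): 192.168.195.0/26
Allocation: 192.168.194.0/25 (110 hosts, 126 usable); 192.168.194.128/26 (60 hosts, 62 usable); 192.168.194.192/26 (42 hosts, 62 usable); 192.168.195.0/26 (42 hosts, 62 usable)


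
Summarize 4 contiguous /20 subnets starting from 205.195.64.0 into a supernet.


Original prefix: /20
Number of subnets: 4 = 2^2
New prefix = 20 - 2 = 18
Supernet: 205.195.64.0/18


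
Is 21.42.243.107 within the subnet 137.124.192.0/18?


Subnet network: 137.124.192.0
Test IP AND mask: 21.42.192.0
No, 21.42.243.107 is not in 137.124.192.0/18


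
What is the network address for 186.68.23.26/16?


IP:   10111010.01000100.00010111.00011010
Mask: 11111111.11111111.00000000.00000000
AND operation:
Net:  10111010.01000100.00000000.00000000
Network: 186.68.0.0/16


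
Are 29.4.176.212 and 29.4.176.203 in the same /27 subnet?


Mask: 255.255.255.224
29.4.176.212 AND mask = 29.4.176.192
29.4.176.203 AND mask = 29.4.176.192
Yes, same subnet (29.4.176.192)


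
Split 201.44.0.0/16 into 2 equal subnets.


New prefix = 16 + 1 = 17
Each subnet has 32768 addresses
  201.44.0.0/17
  201.44.128.0/17
Subnets: 201.44.0.0/17, 201.44.128.0/17


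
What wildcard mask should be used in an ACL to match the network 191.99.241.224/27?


Subnet mask: 255.255.255.224
Wildcard = 255.255.255.255 - subnet mask
255 - 255 = 0
255 - 255 = 0
255 - 255 = 0
255 - 224 = 31
Wildcard: 0.0.0.31


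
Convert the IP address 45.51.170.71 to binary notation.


45 = 00101101
51 = 00110011
170 = 10101010
71 = 01000111
Binary: 00101101.00110011.10101010.01000111


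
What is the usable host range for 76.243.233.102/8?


Network: 76.0.0.0
Broadcast: 76.255.255.255
First usable = network + 1
Last usable = broadcast - 1
Range: 76.0.0.1 to 76.255.255.254


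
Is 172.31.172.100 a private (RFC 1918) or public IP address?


RFC 1918 private ranges:
  10.0.0.0/8 (10.0.0.0 - 10.255.255.255)
  172.16.0.0/12 (172.16.0.0 - 172.31.255.255)
  192.168.0.0/16 (192.168.0.0 - 192.168.255.255)
Private (in 172.16.0.0/12)


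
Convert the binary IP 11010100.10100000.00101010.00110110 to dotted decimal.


11010100 = 212
10100000 = 160
00101010 = 42
00110110 = 54
IP: 212.160.42.54


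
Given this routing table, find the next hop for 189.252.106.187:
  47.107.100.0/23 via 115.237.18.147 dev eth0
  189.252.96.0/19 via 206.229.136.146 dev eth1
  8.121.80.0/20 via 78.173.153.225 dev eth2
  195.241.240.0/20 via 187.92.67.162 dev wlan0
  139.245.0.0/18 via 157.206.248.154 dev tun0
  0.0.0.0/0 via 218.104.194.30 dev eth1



Longest prefix match for 189.252.106.187:
  /23 47.107.100.0: no
  /19 189.252.96.0: MATCH
  /20 8.121.80.0: no
  /20 195.241.240.0: no
  /18 139.245.0.0: no
  /0 0.0.0.0: MATCH
Selected: next-hop 206.229.136.146 via eth1 (matched /19)


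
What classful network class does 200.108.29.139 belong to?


First octet: 200
Binary: 11001000
110xxxxx -> Class C (192-223)
Class C, default mask 255.255.255.0 (/24)


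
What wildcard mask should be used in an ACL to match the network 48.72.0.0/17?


Subnet mask: 255.255.128.0
Wildcard = 255.255.255.255 - subnet mask
255 - 255 = 0
255 - 255 = 0
255 - 128 = 127
255 - 0 = 255
Wildcard: 0.0.127.255


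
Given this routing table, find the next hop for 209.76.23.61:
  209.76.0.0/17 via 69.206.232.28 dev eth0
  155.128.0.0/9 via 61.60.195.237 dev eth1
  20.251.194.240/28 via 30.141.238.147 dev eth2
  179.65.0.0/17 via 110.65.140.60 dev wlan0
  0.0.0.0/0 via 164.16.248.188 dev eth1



Longest prefix match for 209.76.23.61:
  /17 209.76.0.0: MATCH
  /9 155.128.0.0: no
  /28 20.251.194.240: no
  /17 179.65.0.0: no
  /0 0.0.0.0: MATCH
Selected: next-hop 69.206.232.28 via eth0 (matched /17)


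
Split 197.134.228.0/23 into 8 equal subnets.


New prefix = 23 + 3 = 26
Each subnet has 64 addresses
  197.134.228.0/26
  197.134.228.64/26
  197.134.228.128/26
  197.134.228.192/26
  197.134.229.0/26
  197.134.229.64/26
  197.134.229.128/26
  197.134.229.192/26
Subnets: 197.134.228.0/26, 197.134.228.64/26, 197.134.228.128/26, 197.134.228.192/26, 197.134.229.0/26, 197.134.229.64/26, 197.134.229.128/26, 197.134.229.192/26


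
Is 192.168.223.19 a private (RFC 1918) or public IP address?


RFC 1918 private ranges:
  10.0.0.0/8 (10.0.0.0 - 10.255.255.255)
  172.16.0.0/12 (172.16.0.0 - 172.31.255.255)
  192.168.0.0/16 (192.168.0.0 - 192.168.255.255)
Private (in 192.168.0.0/16)


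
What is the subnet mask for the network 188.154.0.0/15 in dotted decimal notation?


/15 means 15 network bits, 17 host bits
Binary: 11111111111111100000000000000000
Mask: 255.254.0.0


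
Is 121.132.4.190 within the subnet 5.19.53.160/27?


Subnet network: 5.19.53.160
Test IP AND mask: 121.132.4.160
No, 121.132.4.190 is not in 5.19.53.160/27


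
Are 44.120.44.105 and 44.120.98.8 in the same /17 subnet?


Mask: 255.255.128.0
44.120.44.105 AND mask = 44.120.0.0
44.120.98.8 AND mask = 44.120.0.0
Yes, same subnet (44.120.0.0)


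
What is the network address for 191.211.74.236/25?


IP:   10111111.11010011.01001010.11101100
Mask: 11111111.11111111.11111111.10000000
AND operation:
Net:  10111111.11010011.01001010.10000000
Network: 191.211.74.128/25


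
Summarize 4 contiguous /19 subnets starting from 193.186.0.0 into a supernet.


Original prefix: /19
Number of subnets: 4 = 2^2
New prefix = 19 - 2 = 17
Supernet: 193.186.0.0/17


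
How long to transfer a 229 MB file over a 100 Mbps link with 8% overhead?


Effective throughput = 100 * (1 - 8/100) = 92 Mbps
File size in Mb = 229 * 8 = 1832 Mb
Time = 1832 / 92
Time = 19.913 seconds


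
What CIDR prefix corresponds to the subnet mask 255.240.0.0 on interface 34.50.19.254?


Binary: 11111111.11110000.00000000.00000000
Count leading 1s
Prefix: /12


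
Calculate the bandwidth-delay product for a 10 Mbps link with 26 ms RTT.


BDP = bandwidth * RTT
= 10 Mbps * 26 ms
= 10 * 1e6 * 26 / 1000 bits
= 260000 bits
= 32500 bytes
= 31.7383 KB
BDP = 260000 bits (32500 bytes)


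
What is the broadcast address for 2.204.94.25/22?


Network: 2.204.92.0/22
Host bits = 10
Set all host bits to 1:
Broadcast: 2.204.95.255


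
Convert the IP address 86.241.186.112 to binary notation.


86 = 01010110
241 = 11110001
186 = 10111010
112 = 01110000
Binary: 01010110.11110001.10111010.01110000


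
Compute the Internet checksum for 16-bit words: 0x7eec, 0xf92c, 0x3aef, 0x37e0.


Sum all words (with carry folding):
+ 0x7eec = 0x7eec
+ 0xf92c = 0x7819
+ 0x3aef = 0xb308
+ 0x37e0 = 0xeae8
One's complement: ~0xeae8
Checksum = 0x1517


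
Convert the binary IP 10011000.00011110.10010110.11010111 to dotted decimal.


10011000 = 152
00011110 = 30
10010110 = 150
11010111 = 215
IP: 152.30.150.215


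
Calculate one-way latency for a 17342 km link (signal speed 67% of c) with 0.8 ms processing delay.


Speed = 0.67 * 3e5 km/s = 201000 km/s
Propagation delay = 17342 / 201000 = 0.0863 s = 86.2786 ms
Processing delay = 0.8 ms
Total one-way latency = 87.0786 ms


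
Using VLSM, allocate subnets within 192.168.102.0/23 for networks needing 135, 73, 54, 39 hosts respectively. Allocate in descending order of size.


135 hosts -> /24 (254 usable): 192.168.102.0/24
73 hosts -> /25 (126 usable): 192.168.103.0/25
54 hosts -> /26 (62 usable): 192.168.103.128/26
39 hosts -> /26 (62 usable): 192.168.103.192/26
Allocation: 192.168.102.0/24 (135 hosts, 254 usable); 192.168.103.0/25 (73 hosts, 126 usable); 192.168.103.128/26 (54 hosts, 62 usable); 192.168.103.192/26 (39 hosts, 62 usable)


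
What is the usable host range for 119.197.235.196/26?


Network: 119.197.235.192
Broadcast: 119.197.235.255
First usable = network + 1
Last usable = broadcast - 1
Range: 119.197.235.193 to 119.197.235.254


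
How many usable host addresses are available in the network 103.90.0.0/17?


Host bits = 32 - 17 = 15
Total addresses = 2^15 = 32768
Usable = total - 2 (network and broadcast)
Usable hosts: 32766


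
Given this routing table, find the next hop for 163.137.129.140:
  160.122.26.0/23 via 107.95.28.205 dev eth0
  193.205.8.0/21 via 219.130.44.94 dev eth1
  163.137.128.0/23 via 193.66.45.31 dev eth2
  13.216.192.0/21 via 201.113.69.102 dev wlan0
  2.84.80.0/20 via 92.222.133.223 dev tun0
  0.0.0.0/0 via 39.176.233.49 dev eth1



Longest prefix match for 163.137.129.140:
  /23 160.122.26.0: no
  /21 193.205.8.0: no
  /23 163.137.128.0: MATCH
  /21 13.216.192.0: no
  /20 2.84.80.0: no
  /0 0.0.0.0: MATCH
Selected: next-hop 193.66.45.31 via eth2 (matched /23)


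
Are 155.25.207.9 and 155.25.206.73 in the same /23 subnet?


Mask: 255.255.254.0
155.25.207.9 AND mask = 155.25.206.0
155.25.206.73 AND mask = 155.25.206.0
Yes, same subnet (155.25.206.0)


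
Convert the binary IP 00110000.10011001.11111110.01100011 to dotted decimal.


00110000 = 48
10011001 = 153
11111110 = 254
01100011 = 99
IP: 48.153.254.99


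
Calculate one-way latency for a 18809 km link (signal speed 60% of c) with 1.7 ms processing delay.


Speed = 0.6 * 3e5 km/s = 180000 km/s
Propagation delay = 18809 / 180000 = 0.1045 s = 104.4944 ms
Processing delay = 1.7 ms
Total one-way latency = 106.1944 ms


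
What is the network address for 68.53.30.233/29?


IP:   01000100.00110101.00011110.11101001
Mask: 11111111.11111111.11111111.11111000
AND operation:
Net:  01000100.00110101.00011110.11101000
Network: 68.53.30.232/29


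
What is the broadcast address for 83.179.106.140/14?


Network: 83.176.0.0/14
Host bits = 18
Set all host bits to 1:
Broadcast: 83.179.255.255


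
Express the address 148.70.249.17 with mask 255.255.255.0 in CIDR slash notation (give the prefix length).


Binary: 11111111.11111111.11111111.00000000
Count leading 1s
Prefix: /24


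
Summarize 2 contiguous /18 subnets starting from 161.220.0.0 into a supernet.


Original prefix: /18
Number of subnets: 2 = 2^1
New prefix = 18 - 1 = 17
Supernet: 161.220.0.0/17


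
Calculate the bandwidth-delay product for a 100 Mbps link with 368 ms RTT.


BDP = bandwidth * RTT
= 100 Mbps * 368 ms
= 100 * 1e6 * 368 / 1000 bits
= 36800000 bits
= 4600000 bytes
= 4492.1875 KB
BDP = 36800000 bits (4600000 bytes)
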